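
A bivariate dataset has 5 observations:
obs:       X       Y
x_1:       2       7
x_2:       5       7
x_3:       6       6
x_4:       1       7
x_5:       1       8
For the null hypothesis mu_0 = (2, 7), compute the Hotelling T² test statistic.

Step 1 — sample mean vector:
  mean(X) = (2 + 5 + 6 + 1 + 1) / 5 = 15/5 = 3
  mean(Y) = (7 + 7 + 6 + 7 + 8) / 5 = 35/5 = 7
  x̄ = (3, 7),  deviation x̄ - mu_0 = (3, 7) - (2, 7) = (1, 0).

Step 2 — sample covariance matrix, S[i,j] = (1/(n-1)) · Σ_k (x_{k,i} - mean_i) · (x_{k,j} - mean_j), divisor n-1 = 4:
  S[X,X] = ((-1)·(-1) + (2)·(2) + (3)·(3) + (-2)·(-2) + (-2)·(-2)) / 4 = 22/4 = 5.5
  S[X,Y] = ((-1)·(0) + (2)·(0) + (3)·(-1) + (-2)·(0) + (-2)·(1)) / 4 = -5/4 = -1.25
  S[Y,Y] = ((0)·(0) + (0)·(0) + (-1)·(-1) + (0)·(0) + (1)·(1)) / 4 = 2/4 = 0.5
  S = [[5.5, -1.25],
 [-1.25, 0.5]].

Step 3 — invert S. det(S) = 5.5·0.5 - (-1.25)² = 1.1875.
  S^{-1} = (1/det) · [[d, -b], [-b, a]] = [[0.4211, 1.0526],
 [1.0526, 4.6316]].

Step 4 — quadratic form (x̄ - mu_0)^T · S^{-1} · (x̄ - mu_0):
  S^{-1} · (x̄ - mu_0) = (0.4211, 1.0526),
  (x̄ - mu_0)^T · [...] = (1)·(0.4211) + (0)·(1.0526) = 0.4211.

Step 5 — scale by n: T² = 5 · 0.4211 = 2.1053.

T² ≈ 2.1053


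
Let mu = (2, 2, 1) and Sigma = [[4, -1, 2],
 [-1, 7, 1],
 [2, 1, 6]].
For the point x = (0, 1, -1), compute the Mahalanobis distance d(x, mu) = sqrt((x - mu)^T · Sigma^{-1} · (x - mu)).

Step 1 — centre the observation: (x - mu) = (-2, -1, -2).

Step 2 — invert Sigma (cofactor / det for 3×3, or solve directly):
  Sigma^{-1} = [[0.3254, 0.0635, -0.119],
 [0.0635, 0.1587, -0.0476],
 [-0.119, -0.0476, 0.2143]].

Step 3 — form the quadratic (x - mu)^T · Sigma^{-1} · (x - mu):
  Sigma^{-1} · (x - mu) = (-0.4762, -0.1905, -0.1429).
  (x - mu)^T · [Sigma^{-1} · (x - mu)] = (-2)·(-0.4762) + (-1)·(-0.1905) + (-2)·(-0.1429) = 1.4286.

Step 4 — take square root: d = √(1.4286) ≈ 1.1952.

d(x, mu) = √(1.4286) ≈ 1.1952


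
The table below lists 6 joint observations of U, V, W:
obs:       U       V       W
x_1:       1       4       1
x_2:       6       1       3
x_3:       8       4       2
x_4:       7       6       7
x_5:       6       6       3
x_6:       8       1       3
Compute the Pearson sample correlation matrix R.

Step 1 — column means:
  mean(U) = (1 + 6 + 8 + 7 + 6 + 8) / 6 = 36/6 = 6
  mean(V) = (4 + 1 + 4 + 6 + 6 + 1) / 6 = 22/6 = 3.6667
  mean(W) = (1 + 3 + 2 + 7 + 3 + 3) / 6 = 19/6 = 3.1667

Step 2 — sample variances and covariances s[i,j] = (1/(n-1)) · Σ_k (x_{k,i} - mean_i) · (x_{k,j} - mean_j), with n-1 = 5:
  s[U,U] = ((-5)·(-5) + (0)·(0) + (2)·(2) + (1)·(1) + (0)·(0) + (2)·(2)) / 5 = 34/5 = 6.8
  s[U,V] = ((-5)·(0.3333) + (0)·(-2.6667) + (2)·(0.3333) + (1)·(2.3333) + (0)·(2.3333) + (2)·(-2.6667)) / 5 = -4/5 = -0.8
  s[U,W] = ((-5)·(-2.1667) + (0)·(-0.1667) + (2)·(-1.1667) + (1)·(3.8333) + (0)·(-0.1667) + (2)·(-0.1667)) / 5 = 12/5 = 2.4
  s[V,V] = ((0.3333)·(0.3333) + (-2.6667)·(-2.6667) + (0.3333)·(0.3333) + (2.3333)·(2.3333) + (2.3333)·(2.3333) + (-2.6667)·(-2.6667)) / 5 = 25.3333/5 = 5.0667
  s[V,W] = ((0.3333)·(-2.1667) + (-2.6667)·(-0.1667) + (0.3333)·(-1.1667) + (2.3333)·(3.8333) + (2.3333)·(-0.1667) + (-2.6667)·(-0.1667)) / 5 = 8.3333/5 = 1.6667
  s[W,W] = ((-2.1667)·(-2.1667) + (-0.1667)·(-0.1667) + (-1.1667)·(-1.1667) + (3.8333)·(3.8333) + (-0.1667)·(-0.1667) + (-0.1667)·(-0.1667)) / 5 = 20.8333/5 = 4.1667
  Sample standard deviations s_i = √(s[i,i]):
  s(U) = √(6.8) = 2.6077
  s(V) = √(5.0667) = 2.2509
  s(W) = √(4.1667) = 2.0412

Step 3 — r_{ij} = s_{ij} / (s_i · s_j):
  r[U,U] = 1 (diagonal).
  r[U,V] = -0.8 / (2.6077 · 2.2509) = -0.8 / 5.8697 = -0.1363
  r[U,W] = 2.4 / (2.6077 · 2.0412) = 2.4 / 5.3229 = 0.4509
  r[V,V] = 1 (diagonal).
  r[V,W] = 1.6667 / (2.2509 · 2.0412) = 1.6667 / 4.5947 = 0.3627
  r[W,W] = 1 (diagonal).

R is symmetric with unit diagonal. Assembling:

R = [[1, -0.1363, 0.4509],
 [-0.1363, 1, 0.3627],
 [0.4509, 0.3627, 1]]


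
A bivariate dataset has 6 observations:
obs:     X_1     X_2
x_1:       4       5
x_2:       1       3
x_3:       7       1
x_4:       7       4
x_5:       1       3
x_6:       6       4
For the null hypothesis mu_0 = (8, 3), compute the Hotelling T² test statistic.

Step 1 — sample mean vector:
  mean(X_1) = (4 + 1 + 7 + 7 + 1 + 6) / 6 = 26/6 = 4.3333
  mean(X_2) = (5 + 3 + 1 + 4 + 3 + 4) / 6 = 20/6 = 3.3333
  x̄ = (4.3333, 3.3333),  deviation x̄ - mu_0 = (4.3333, 3.3333) - (8, 3) = (-3.6667, 0.3333).

Step 2 — sample covariance matrix, S[i,j] = (1/(n-1)) · Σ_k (x_{k,i} - mean_i) · (x_{k,j} - mean_j), divisor n-1 = 5:
  S[X_1,X_1] = ((-0.3333)·(-0.3333) + (-3.3333)·(-3.3333) + (2.6667)·(2.6667) + (2.6667)·(2.6667) + (-3.3333)·(-3.3333) + (1.6667)·(1.6667)) / 5 = 39.3333/5 = 7.8667
  S[X_1,X_2] = ((-0.3333)·(1.6667) + (-3.3333)·(-0.3333) + (2.6667)·(-2.3333) + (2.6667)·(0.6667) + (-3.3333)·(-0.3333) + (1.6667)·(0.6667)) / 5 = -1.6667/5 = -0.3333
  S[X_2,X_2] = ((1.6667)·(1.6667) + (-0.3333)·(-0.3333) + (-2.3333)·(-2.3333) + (0.6667)·(0.6667) + (-0.3333)·(-0.3333) + (0.6667)·(0.6667)) / 5 = 9.3333/5 = 1.8667
  S = [[7.8667, -0.3333],
 [-0.3333, 1.8667]].

Step 3 — invert S. det(S) = 7.8667·1.8667 - (-0.3333)² = 14.5733.
  S^{-1} = (1/det) · [[d, -b], [-b, a]] = [[0.1281, 0.0229],
 [0.0229, 0.5398]].

Step 4 — quadratic form (x̄ - mu_0)^T · S^{-1} · (x̄ - mu_0):
  S^{-1} · (x̄ - mu_0) = (-0.462, 0.0961),
  (x̄ - mu_0)^T · [...] = (-3.6667)·(-0.462) + (0.3333)·(0.0961) = 1.7261.

Step 5 — scale by n: T² = 6 · 1.7261 = 10.3568.

T² ≈ 10.3568


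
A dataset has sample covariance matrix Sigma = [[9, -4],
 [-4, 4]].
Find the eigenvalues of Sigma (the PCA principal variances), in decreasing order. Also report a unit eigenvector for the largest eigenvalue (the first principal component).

Step 1 — characteristic polynomial of 2×2 Sigma:
  det(Sigma - λI) = λ² - trace · λ + det = 0.
  trace = 9 + 4 = 13, det = 9·4 - (-4)² = 20.
Step 2 — discriminant:
  Δ = trace² - 4·det = 169 - 80 = 89.
Step 3 — eigenvalues:
  λ = (trace ± √Δ)/2 = (13 ± 9.434)/2,
  λ_1 = 11.217,  λ_2 = 1.783.

Step 4 — unit eigenvector for λ_1: solve (Sigma - λ_1 I)v = 0. First row:
  (9 - 11.217)·v_x + (-4)·v_y = 0, i.e. (-2.217)·v_x + (-4)·v_y = 0,
  so v ∝ (b, λ_1 - a) = (-4, 2.217); multiply by -1 so the first entry is positive: u = (4, -2.217).
  ||u|| = √((4)² + (-2.217)²) = √(20.915) ≈ 4.5733,
  v_1 = u/||u|| ≈ (0.8746, -0.4848) (||v_1|| = 1).

λ_1 = 11.217,  λ_2 = 1.783;  v_1 ≈ (0.8746, -0.4848)


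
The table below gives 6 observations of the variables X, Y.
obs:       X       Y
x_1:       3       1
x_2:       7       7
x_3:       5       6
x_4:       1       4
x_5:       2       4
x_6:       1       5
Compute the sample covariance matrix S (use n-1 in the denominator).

Step 1 — column means:
  mean(X) = (3 + 7 + 5 + 1 + 2 + 1) / 6 = 19/6 = 3.1667
  mean(Y) = (1 + 7 + 6 + 4 + 4 + 5) / 6 = 27/6 = 4.5

Step 2 — sample covariance S[i,j] = (1/(n-1)) · Σ_k (x_{k,i} - mean_i) · (x_{k,j} - mean_j), with n-1 = 5.
  S[X,X] = ((-0.1667)·(-0.1667) + (3.8333)·(3.8333) + (1.8333)·(1.8333) + (-2.1667)·(-2.1667) + (-1.1667)·(-1.1667) + (-2.1667)·(-2.1667)) / 5 = 28.8333/5 = 5.7667
  S[X,Y] = ((-0.1667)·(-3.5) + (3.8333)·(2.5) + (1.8333)·(1.5) + (-2.1667)·(-0.5) + (-1.1667)·(-0.5) + (-2.1667)·(0.5)) / 5 = 13.5/5 = 2.7
  S[Y,Y] = ((-3.5)·(-3.5) + (2.5)·(2.5) + (1.5)·(1.5) + (-0.5)·(-0.5) + (-0.5)·(-0.5) + (0.5)·(0.5)) / 5 = 21.5/5 = 4.3

S is symmetric (S[j,i] = S[i,j]). Assembling:

S = [[5.7667, 2.7],
 [2.7, 4.3]]


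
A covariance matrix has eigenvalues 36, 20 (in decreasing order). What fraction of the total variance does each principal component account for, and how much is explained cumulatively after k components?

Step 1 — total variance = trace(Sigma) = Σ λ_i = 36 + 20 = 56.

Step 2 — fraction explained by component i = λ_i / Σ λ:
  PC1: 36/56 = 0.6429
  PC2: 20/56 = 0.3571

Step 3 — cumulative fraction after k components = (λ_1 + ... + λ_k) / Σ λ:
  k = 1: 36/56 = 0.6429
  k = 2: (36 + 20)/56 = 56/56 = 1

Summary (fraction, with percent):

explained: PC1 0.6429 (64.29%), PC2 0.3571 (35.71%);  cumulative: 0.6429, 1


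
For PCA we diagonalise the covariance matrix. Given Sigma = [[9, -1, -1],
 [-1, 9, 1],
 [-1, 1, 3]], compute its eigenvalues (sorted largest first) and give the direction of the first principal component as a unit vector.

Step 1 — characteristic polynomial p(λ) = det(λI - Sigma) = λ³ - tr·λ² + c_1·λ - det, where tr = trace, c_1 = sum of the principal 2×2 minors, det = det(Sigma):
  tr = 9 + 9 + 3 = 21,
  c_1 = (9·9 - (-1)²) + (9·3 - (-1)²) + (9·3 - (1)²) = 80 + 26 + 26 = 132,
  det = 9·(9·3 - (1)²) - (-1)·((-1)·3 - (1)·(-1)) + (-1)·((-1)·(1) - 9·(-1)) = 9·(26) - (-1)·(-2) + (-1)·(8) = 224.
  So p(λ) = λ³ - 21λ² + 132λ - 224.
Step 2 — look for an integer root (rational root theorem: any rational root is an integer divisor of 224). Testing λ = 8:
  p(8) = 512 - 1344 + 1056 - 224 = 0  ✓
  Dividing out (λ - 8): p(λ) = (λ - 8)(λ² - 13λ + 28).
Step 3 — remaining eigenvalues from the quadratic λ² - 13λ + 28 = 0:
  Δ = 13² - 4·28 = 169 - 112 = 57,  λ = (13 ± √57)/2 = (13 ± 7.5498)/2 ≈ 10.2749 or 2.7251.
  Sorted: λ_1 = 10.2749,  λ_2 = 8,  λ_3 = 2.7251  (check: sum = 21 = tr ✓).

Step 4 — unit eigenvector for λ_1 ≈ 10.2749: v spans the null space of (Sigma - λ_1 I), whose rows are
  r_1 = (-1.2749, -1, -1),  r_2 = (-1, -1.2749, 1),  r_3 = (-1, 1, -7.2749).
  v is orthogonal to every row, so take v ∝ r_1 × r_2 = ((-1)·(1) - (-1)·(-1.2749), (-1)·(-1) - (-1.2749)·(1), (-1.2749)·(-1.2749) - (-1)·(-1)) ≈ (-2.2749, 2.2749, 0.6254).
  Rescale (multiply by -1 so the first nonzero entry is positive): u = (2.2749, -2.2749, -0.6254).
  ||u|| = √((2.2749)² + (-2.2749)² + (-0.6254)²) = √(10.7416) ≈ 3.2774,  v_1 = u/||u|| ≈ (0.6941, -0.6941, -0.1908) (||v_1|| = 1).

λ_1 = 10.2749,  λ_2 = 8,  λ_3 = 2.7251;  v_1 ≈ (0.6941, -0.6941, -0.1908)


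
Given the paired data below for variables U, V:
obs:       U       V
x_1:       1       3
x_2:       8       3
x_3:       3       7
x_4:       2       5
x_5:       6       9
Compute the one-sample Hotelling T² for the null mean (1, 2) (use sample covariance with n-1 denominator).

Step 1 — sample mean vector:
  mean(U) = (1 + 8 + 3 + 2 + 6) / 5 = 20/5 = 4
  mean(V) = (3 + 3 + 7 + 5 + 9) / 5 = 27/5 = 5.4
  x̄ = (4, 5.4),  deviation x̄ - mu_0 = (4, 5.4) - (1, 2) = (3, 3.4).

Step 2 — sample covariance matrix, S[i,j] = (1/(n-1)) · Σ_k (x_{k,i} - mean_i) · (x_{k,j} - mean_j), divisor n-1 = 4:
  S[U,U] = ((-3)·(-3) + (4)·(4) + (-1)·(-1) + (-2)·(-2) + (2)·(2)) / 4 = 34/4 = 8.5
  S[U,V] = ((-3)·(-2.4) + (4)·(-2.4) + (-1)·(1.6) + (-2)·(-0.4) + (2)·(3.6)) / 4 = 4/4 = 1
  S[V,V] = ((-2.4)·(-2.4) + (-2.4)·(-2.4) + (1.6)·(1.6) + (-0.4)·(-0.4) + (3.6)·(3.6)) / 4 = 27.2/4 = 6.8
  S = [[8.5, 1],
 [1, 6.8]].

Step 3 — invert S. det(S) = 8.5·6.8 - (1)² = 56.8.
  S^{-1} = (1/det) · [[d, -b], [-b, a]] = [[0.1197, -0.0176],
 [-0.0176, 0.1496]].

Step 4 — quadratic form (x̄ - mu_0)^T · S^{-1} · (x̄ - mu_0):
  S^{-1} · (x̄ - mu_0) = (0.2993, 0.456),
  (x̄ - mu_0)^T · [...] = (3)·(0.2993) + (3.4)·(0.456) = 2.4482.

Step 5 — scale by n: T² = 5 · 2.4482 = 12.2412.

T² ≈ 12.2412


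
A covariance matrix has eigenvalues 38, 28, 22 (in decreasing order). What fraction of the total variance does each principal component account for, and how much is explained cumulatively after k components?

Step 1 — total variance = trace(Sigma) = Σ λ_i = 38 + 28 + 22 = 88.

Step 2 — fraction explained by component i = λ_i / Σ λ:
  PC1: 38/88 = 0.4318
  PC2: 28/88 = 0.3182
  PC3: 22/88 = 0.25

Step 3 — cumulative fraction after k components = (λ_1 + ... + λ_k) / Σ λ:
  k = 1: 38/88 = 0.4318
  k = 2: (38 + 28)/88 = 66/88 = 0.75
  k = 3: (38 + 28 + 22)/88 = 88/88 = 1

Summary (fraction, with percent):

explained: PC1 0.4318 (43.18%), PC2 0.3182 (31.82%), PC3 0.25 (25%);  cumulative: 0.4318, 0.75, 1


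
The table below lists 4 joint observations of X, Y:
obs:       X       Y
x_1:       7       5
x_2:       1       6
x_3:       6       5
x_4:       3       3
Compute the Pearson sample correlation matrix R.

Step 1 — column means:
  mean(X) = (7 + 1 + 6 + 3) / 4 = 17/4 = 4.25
  mean(Y) = (5 + 6 + 5 + 3) / 4 = 19/4 = 4.75

Step 2 — sample variances and covariances s[i,j] = (1/(n-1)) · Σ_k (x_{k,i} - mean_i) · (x_{k,j} - mean_j), with n-1 = 3:
  s[X,X] = ((2.75)·(2.75) + (-3.25)·(-3.25) + (1.75)·(1.75) + (-1.25)·(-1.25)) / 3 = 22.75/3 = 7.5833
  s[X,Y] = ((2.75)·(0.25) + (-3.25)·(1.25) + (1.75)·(0.25) + (-1.25)·(-1.75)) / 3 = -0.75/3 = -0.25
  s[Y,Y] = ((0.25)·(0.25) + (1.25)·(1.25) + (0.25)·(0.25) + (-1.75)·(-1.75)) / 3 = 4.75/3 = 1.5833
  Sample standard deviations s_i = √(s[i,i]):
  s(X) = √(7.5833) = 2.7538
  s(Y) = √(1.5833) = 1.2583

Step 3 — r_{ij} = s_{ij} / (s_i · s_j):
  r[X,X] = 1 (diagonal).
  r[X,Y] = -0.25 / (2.7538 · 1.2583) = -0.25 / 3.4651 = -0.0721
  r[Y,Y] = 1 (diagonal).

R is symmetric with unit diagonal. Assembling:

R = [[1, -0.0721],
 [-0.0721, 1]]


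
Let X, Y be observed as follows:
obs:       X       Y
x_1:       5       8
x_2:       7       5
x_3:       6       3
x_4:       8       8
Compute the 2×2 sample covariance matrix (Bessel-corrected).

Step 1 — column means:
  mean(X) = (5 + 7 + 6 + 8) / 4 = 26/4 = 6.5
  mean(Y) = (8 + 5 + 3 + 8) / 4 = 24/4 = 6

Step 2 — sample covariance S[i,j] = (1/(n-1)) · Σ_k (x_{k,i} - mean_i) · (x_{k,j} - mean_j), with n-1 = 3.
  S[X,X] = ((-1.5)·(-1.5) + (0.5)·(0.5) + (-0.5)·(-0.5) + (1.5)·(1.5)) / 3 = 5/3 = 1.6667
  S[X,Y] = ((-1.5)·(2) + (0.5)·(-1) + (-0.5)·(-3) + (1.5)·(2)) / 3 = 1/3 = 0.3333
  S[Y,Y] = ((2)·(2) + (-1)·(-1) + (-3)·(-3) + (2)·(2)) / 3 = 18/3 = 6

S is symmetric (S[j,i] = S[i,j]). Assembling:

S = [[1.6667, 0.3333],
 [0.3333, 6]]


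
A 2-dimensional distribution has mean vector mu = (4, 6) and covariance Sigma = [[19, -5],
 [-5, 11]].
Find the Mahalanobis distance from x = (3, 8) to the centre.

Step 1 — centre the observation: (x - mu) = (-1, 2).

Step 2 — invert Sigma. det(Sigma) = 19·11 - (-5)² = 184.
  Sigma^{-1} = (1/det) · [[d, -b], [-b, a]] = [[0.0598, 0.0272],
 [0.0272, 0.1033]].

Step 3 — form the quadratic (x - mu)^T · Sigma^{-1} · (x - mu):
  Sigma^{-1} · (x - mu) = (-0.0054, 0.1793).
  (x - mu)^T · [Sigma^{-1} · (x - mu)] = (-1)·(-0.0054) + (2)·(0.1793) = 0.3641.

Step 4 — take square root: d = √(0.3641) ≈ 0.6034.

d(x, mu) = √(0.3641) ≈ 0.6034


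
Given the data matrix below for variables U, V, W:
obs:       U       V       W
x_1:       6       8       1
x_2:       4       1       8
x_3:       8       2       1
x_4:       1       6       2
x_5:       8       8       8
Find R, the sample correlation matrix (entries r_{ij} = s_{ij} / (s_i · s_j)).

Step 1 — column means:
  mean(U) = (6 + 4 + 8 + 1 + 8) / 5 = 27/5 = 5.4
  mean(V) = (8 + 1 + 2 + 6 + 8) / 5 = 25/5 = 5
  mean(W) = (1 + 8 + 1 + 2 + 8) / 5 = 20/5 = 4

Step 2 — sample variances and covariances s[i,j] = (1/(n-1)) · Σ_k (x_{k,i} - mean_i) · (x_{k,j} - mean_j), with n-1 = 4:
  s[U,U] = ((0.6)·(0.6) + (-1.4)·(-1.4) + (2.6)·(2.6) + (-4.4)·(-4.4) + (2.6)·(2.6)) / 4 = 35.2/4 = 8.8
  s[U,V] = ((0.6)·(3) + (-1.4)·(-4) + (2.6)·(-3) + (-4.4)·(1) + (2.6)·(3)) / 4 = 3/4 = 0.75
  s[U,W] = ((0.6)·(-3) + (-1.4)·(4) + (2.6)·(-3) + (-4.4)·(-2) + (2.6)·(4)) / 4 = 4/4 = 1
  s[V,V] = ((3)·(3) + (-4)·(-4) + (-3)·(-3) + (1)·(1) + (3)·(3)) / 4 = 44/4 = 11
  s[V,W] = ((3)·(-3) + (-4)·(4) + (-3)·(-3) + (1)·(-2) + (3)·(4)) / 4 = -6/4 = -1.5
  s[W,W] = ((-3)·(-3) + (4)·(4) + (-3)·(-3) + (-2)·(-2) + (4)·(4)) / 4 = 54/4 = 13.5
  Sample standard deviations s_i = √(s[i,i]):
  s(U) = √(8.8) = 2.9665
  s(V) = √(11) = 3.3166
  s(W) = √(13.5) = 3.6742

Step 3 — r_{ij} = s_{ij} / (s_i · s_j):
  r[U,U] = 1 (diagonal).
  r[U,V] = 0.75 / (2.9665 · 3.3166) = 0.75 / 9.8387 = 0.0762
  r[U,W] = 1 / (2.9665 · 3.6742) = 1 / 10.8995 = 0.0917
  r[V,V] = 1 (diagonal).
  r[V,W] = -1.5 / (3.3166 · 3.6742) = -1.5 / 12.1861 = -0.1231
  r[W,W] = 1 (diagonal).

R is symmetric with unit diagonal. Assembling:

R = [[1, 0.0762, 0.0917],
 [0.0762, 1, -0.1231],
 [0.0917, -0.1231, 1]]


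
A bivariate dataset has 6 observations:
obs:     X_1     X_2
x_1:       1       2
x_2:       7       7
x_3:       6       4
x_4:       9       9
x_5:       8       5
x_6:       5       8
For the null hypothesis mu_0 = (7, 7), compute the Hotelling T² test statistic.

Step 1 — sample mean vector:
  mean(X_1) = (1 + 7 + 6 + 9 + 8 + 5) / 6 = 36/6 = 6
  mean(X_2) = (2 + 7 + 4 + 9 + 5 + 8) / 6 = 35/6 = 5.8333
  x̄ = (6, 5.8333),  deviation x̄ - mu_0 = (6, 5.8333) - (7, 7) = (-1, -1.1667).

Step 2 — sample covariance matrix, S[i,j] = (1/(n-1)) · Σ_k (x_{k,i} - mean_i) · (x_{k,j} - mean_j), divisor n-1 = 5:
  S[X_1,X_1] = ((-5)·(-5) + (1)·(1) + (0)·(0) + (3)·(3) + (2)·(2) + (-1)·(-1)) / 5 = 40/5 = 8
  S[X_1,X_2] = ((-5)·(-3.8333) + (1)·(1.1667) + (0)·(-1.8333) + (3)·(3.1667) + (2)·(-0.8333) + (-1)·(2.1667)) / 5 = 26/5 = 5.2
  S[X_2,X_2] = ((-3.8333)·(-3.8333) + (1.1667)·(1.1667) + (-1.8333)·(-1.8333) + (3.1667)·(3.1667) + (-0.8333)·(-0.8333) + (2.1667)·(2.1667)) / 5 = 34.8333/5 = 6.9667
  S = [[8, 5.2],
 [5.2, 6.9667]].

Step 3 — invert S. det(S) = 8·6.9667 - (5.2)² = 28.6933.
  S^{-1} = (1/det) · [[d, -b], [-b, a]] = [[0.2428, -0.1812],
 [-0.1812, 0.2788]].

Step 4 — quadratic form (x̄ - mu_0)^T · S^{-1} · (x̄ - mu_0):
  S^{-1} · (x̄ - mu_0) = (-0.0314, -0.1441),
  (x̄ - mu_0)^T · [...] = (-1)·(-0.0314) + (-1.1667)·(-0.1441) = 0.1994.

Step 5 — scale by n: T² = 6 · 0.1994 = 1.1966.

T² ≈ 1.1966


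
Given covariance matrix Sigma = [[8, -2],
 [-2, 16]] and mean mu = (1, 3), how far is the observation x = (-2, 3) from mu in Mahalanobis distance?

Step 1 — centre the observation: (x - mu) = (-3, 0).

Step 2 — invert Sigma. det(Sigma) = 8·16 - (-2)² = 124.
  Sigma^{-1} = (1/det) · [[d, -b], [-b, a]] = [[0.129, 0.0161],
 [0.0161, 0.0645]].

Step 3 — form the quadratic (x - mu)^T · Sigma^{-1} · (x - mu):
  Sigma^{-1} · (x - mu) = (-0.3871, -0.0484).
  (x - mu)^T · [Sigma^{-1} · (x - mu)] = (-3)·(-0.3871) + (0)·(-0.0484) = 1.1613.

Step 4 — take square root: d = √(1.1613) ≈ 1.0776.

d(x, mu) = √(1.1613) ≈ 1.0776


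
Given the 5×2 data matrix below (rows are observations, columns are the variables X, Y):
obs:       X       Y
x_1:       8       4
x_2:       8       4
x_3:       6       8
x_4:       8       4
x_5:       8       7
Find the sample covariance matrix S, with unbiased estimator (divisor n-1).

Step 1 — column means:
  mean(X) = (8 + 8 + 6 + 8 + 8) / 5 = 38/5 = 7.6
  mean(Y) = (4 + 4 + 8 + 4 + 7) / 5 = 27/5 = 5.4

Step 2 — sample covariance S[i,j] = (1/(n-1)) · Σ_k (x_{k,i} - mean_i) · (x_{k,j} - mean_j), with n-1 = 4.
  S[X,X] = ((0.4)·(0.4) + (0.4)·(0.4) + (-1.6)·(-1.6) + (0.4)·(0.4) + (0.4)·(0.4)) / 4 = 3.2/4 = 0.8
  S[X,Y] = ((0.4)·(-1.4) + (0.4)·(-1.4) + (-1.6)·(2.6) + (0.4)·(-1.4) + (0.4)·(1.6)) / 4 = -5.2/4 = -1.3
  S[Y,Y] = ((-1.4)·(-1.4) + (-1.4)·(-1.4) + (2.6)·(2.6) + (-1.4)·(-1.4) + (1.6)·(1.6)) / 4 = 15.2/4 = 3.8

S is symmetric (S[j,i] = S[i,j]). Assembling:

S = [[0.8, -1.3],
 [-1.3, 3.8]]


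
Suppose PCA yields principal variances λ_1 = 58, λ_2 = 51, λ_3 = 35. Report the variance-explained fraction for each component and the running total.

Step 1 — total variance = trace(Sigma) = Σ λ_i = 58 + 51 + 35 = 144.

Step 2 — fraction explained by component i = λ_i / Σ λ:
  PC1: 58/144 = 0.4028
  PC2: 51/144 = 0.3542
  PC3: 35/144 = 0.2431

Step 3 — cumulative fraction after k components = (λ_1 + ... + λ_k) / Σ λ:
  k = 1: 58/144 = 0.4028
  k = 2: (58 + 51)/144 = 109/144 = 0.7569
  k = 3: (58 + 51 + 35)/144 = 144/144 = 1

Summary (fraction, with percent):

explained: PC1 0.4028 (40.28%), PC2 0.3542 (35.42%), PC3 0.2431 (24.31%);  cumulative: 0.4028, 0.7569, 1


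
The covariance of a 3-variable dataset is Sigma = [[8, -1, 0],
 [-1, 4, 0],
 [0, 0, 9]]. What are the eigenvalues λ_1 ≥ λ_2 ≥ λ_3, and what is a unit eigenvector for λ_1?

Step 1 — characteristic polynomial p(λ) = det(λI - Sigma) = λ³ - tr·λ² + c_1·λ - det, where tr = trace, c_1 = sum of the principal 2×2 minors, det = det(Sigma):
  tr = 8 + 4 + 9 = 21,
  c_1 = (8·4 - (-1)²) + (8·9 - (0)²) + (4·9 - (0)²) = 31 + 72 + 36 = 139,
  det = 8·(4·9 - (0)²) - (-1)·((-1)·9 - (0)·(0)) + (0)·((-1)·(0) - 4·(0)) = 8·(36) - (-1)·(-9) + (0)·(0) = 279.
  So p(λ) = λ³ - 21λ² + 139λ - 279.
Step 2 — look for an integer root (rational root theorem: any rational root is an integer divisor of 279). Testing λ = 9:
  p(9) = 729 - 1701 + 1251 - 279 = 0  ✓
  Dividing out (λ - 9): p(λ) = (λ - 9)(λ² - 12λ + 31).
Step 3 — remaining eigenvalues from the quadratic λ² - 12λ + 31 = 0:
  Δ = 12² - 4·31 = 144 - 124 = 20,  λ = (12 ± √20)/2 = (12 ± 4.4721)/2 ≈ 8.2361 or 3.7639.
  Sorted: λ_1 = 9,  λ_2 = 8.2361,  λ_3 = 3.7639  (check: sum = 21 = tr ✓).

Step 4 — unit eigenvector for λ_1 = 9: v spans the null space of (Sigma - λ_1 I), whose rows are
  r_1 = (-1, -1, 0),  r_2 = (-1, -5, 0),  r_3 = (0, 0, 0).
  v is orthogonal to every row, so take v ∝ r_1 × r_2 = ((-1)·(0) - (0)·(-5), (0)·(-1) - (-1)·(0), (-1)·(-5) - (-1)·(-1)) = (0, 0, 4).
  Rescale (divide by 4): u = (0, 0, 1).
  ||u|| = √((0)² + (0)² + (1)²) = √(1) = 1,  v_1 = u/||u|| ≈ (0, 0, 1) (||v_1|| = 1).

λ_1 = 9,  λ_2 = 8.2361,  λ_3 = 3.7639;  v_1 ≈ (0, 0, 1)


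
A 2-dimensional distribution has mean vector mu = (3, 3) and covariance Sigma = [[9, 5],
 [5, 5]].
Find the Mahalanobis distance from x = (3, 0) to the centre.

Step 1 — centre the observation: (x - mu) = (0, -3).

Step 2 — invert Sigma. det(Sigma) = 9·5 - (5)² = 20.
  Sigma^{-1} = (1/det) · [[d, -b], [-b, a]] = [[0.25, -0.25],
 [-0.25, 0.45]].

Step 3 — form the quadratic (x - mu)^T · Sigma^{-1} · (x - mu):
  Sigma^{-1} · (x - mu) = (0.75, -1.35).
  (x - mu)^T · [Sigma^{-1} · (x - mu)] = (0)·(0.75) + (-3)·(-1.35) = 4.05.

Step 4 — take square root: d = √(4.05) ≈ 2.0125.

d(x, mu) = √(4.05) ≈ 2.0125


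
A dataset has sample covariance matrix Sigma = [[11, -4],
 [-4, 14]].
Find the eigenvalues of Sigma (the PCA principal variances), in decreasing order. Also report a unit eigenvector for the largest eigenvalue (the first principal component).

Step 1 — characteristic polynomial of 2×2 Sigma:
  det(Sigma - λI) = λ² - trace · λ + det = 0.
  trace = 11 + 14 = 25, det = 11·14 - (-4)² = 138.
Step 2 — discriminant:
  Δ = trace² - 4·det = 625 - 552 = 73.
Step 3 — eigenvalues:
  λ = (trace ± √Δ)/2 = (25 ± 8.544)/2,
  λ_1 = 16.772,  λ_2 = 8.228.

Step 4 — unit eigenvector for λ_1: solve (Sigma - λ_1 I)v = 0. First row:
  (11 - 16.772)·v_x + (-4)·v_y = 0, i.e. (-5.772)·v_x + (-4)·v_y = 0,
  so v ∝ (b, λ_1 - a) = (-4, 5.772); multiply by -1 so the first entry is positive: u = (4, -5.772).
  ||u|| = √((4)² + (-5.772)²) = √(49.316) ≈ 7.0225,
  v_1 = u/||u|| ≈ (0.5696, -0.8219) (||v_1|| = 1).

λ_1 = 16.772,  λ_2 = 8.228;  v_1 ≈ (0.5696, -0.8219)


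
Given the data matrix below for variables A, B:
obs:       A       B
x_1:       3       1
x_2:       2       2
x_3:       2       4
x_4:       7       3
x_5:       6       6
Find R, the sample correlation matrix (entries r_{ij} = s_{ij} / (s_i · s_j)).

Step 1 — column means:
  mean(A) = (3 + 2 + 2 + 7 + 6) / 5 = 20/5 = 4
  mean(B) = (1 + 2 + 4 + 3 + 6) / 5 = 16/5 = 3.2

Step 2 — sample variances and covariances s[i,j] = (1/(n-1)) · Σ_k (x_{k,i} - mean_i) · (x_{k,j} - mean_j), with n-1 = 4:
  s[A,A] = ((-1)·(-1) + (-2)·(-2) + (-2)·(-2) + (3)·(3) + (2)·(2)) / 4 = 22/4 = 5.5
  s[A,B] = ((-1)·(-2.2) + (-2)·(-1.2) + (-2)·(0.8) + (3)·(-0.2) + (2)·(2.8)) / 4 = 8/4 = 2
  s[B,B] = ((-2.2)·(-2.2) + (-1.2)·(-1.2) + (0.8)·(0.8) + (-0.2)·(-0.2) + (2.8)·(2.8)) / 4 = 14.8/4 = 3.7
  Sample standard deviations s_i = √(s[i,i]):
  s(A) = √(5.5) = 2.3452
  s(B) = √(3.7) = 1.9235

Step 3 — r_{ij} = s_{ij} / (s_i · s_j):
  r[A,A] = 1 (diagonal).
  r[A,B] = 2 / (2.3452 · 1.9235) = 2 / 4.5111 = 0.4434
  r[B,B] = 1 (diagonal).

R is symmetric with unit diagonal. Assembling:

R = [[1, 0.4434],
 [0.4434, 1]]


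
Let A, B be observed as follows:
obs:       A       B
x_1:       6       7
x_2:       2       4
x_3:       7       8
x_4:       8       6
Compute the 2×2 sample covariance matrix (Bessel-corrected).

Step 1 — column means:
  mean(A) = (6 + 2 + 7 + 8) / 4 = 23/4 = 5.75
  mean(B) = (7 + 4 + 8 + 6) / 4 = 25/4 = 6.25

Step 2 — sample covariance S[i,j] = (1/(n-1)) · Σ_k (x_{k,i} - mean_i) · (x_{k,j} - mean_j), with n-1 = 3.
  S[A,A] = ((0.25)·(0.25) + (-3.75)·(-3.75) + (1.25)·(1.25) + (2.25)·(2.25)) / 3 = 20.75/3 = 6.9167
  S[A,B] = ((0.25)·(0.75) + (-3.75)·(-2.25) + (1.25)·(1.75) + (2.25)·(-0.25)) / 3 = 10.25/3 = 3.4167
  S[B,B] = ((0.75)·(0.75) + (-2.25)·(-2.25) + (1.75)·(1.75) + (-0.25)·(-0.25)) / 3 = 8.75/3 = 2.9167

S is symmetric (S[j,i] = S[i,j]). Assembling:

S = [[6.9167, 3.4167],
 [3.4167, 2.9167]]


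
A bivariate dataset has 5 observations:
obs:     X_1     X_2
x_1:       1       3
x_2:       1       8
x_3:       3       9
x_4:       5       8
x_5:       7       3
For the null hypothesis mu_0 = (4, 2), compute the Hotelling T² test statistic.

Step 1 — sample mean vector:
  mean(X_1) = (1 + 1 + 3 + 5 + 7) / 5 = 17/5 = 3.4
  mean(X_2) = (3 + 8 + 9 + 8 + 3) / 5 = 31/5 = 6.2
  x̄ = (3.4, 6.2),  deviation x̄ - mu_0 = (3.4, 6.2) - (4, 2) = (-0.6, 4.2).

Step 2 — sample covariance matrix, S[i,j] = (1/(n-1)) · Σ_k (x_{k,i} - mean_i) · (x_{k,j} - mean_j), divisor n-1 = 4:
  S[X_1,X_1] = ((-2.4)·(-2.4) + (-2.4)·(-2.4) + (-0.4)·(-0.4) + (1.6)·(1.6) + (3.6)·(3.6)) / 4 = 27.2/4 = 6.8
  S[X_1,X_2] = ((-2.4)·(-3.2) + (-2.4)·(1.8) + (-0.4)·(2.8) + (1.6)·(1.8) + (3.6)·(-3.2)) / 4 = -6.4/4 = -1.6
  S[X_2,X_2] = ((-3.2)·(-3.2) + (1.8)·(1.8) + (2.8)·(2.8) + (1.8)·(1.8) + (-3.2)·(-3.2)) / 4 = 34.8/4 = 8.7
  S = [[6.8, -1.6],
 [-1.6, 8.7]].

Step 3 — invert S. det(S) = 6.8·8.7 - (-1.6)² = 56.6.
  S^{-1} = (1/det) · [[d, -b], [-b, a]] = [[0.1537, 0.0283],
 [0.0283, 0.1201]].

Step 4 — quadratic form (x̄ - mu_0)^T · S^{-1} · (x̄ - mu_0):
  S^{-1} · (x̄ - mu_0) = (0.0265, 0.4876),
  (x̄ - mu_0)^T · [...] = (-0.6)·(0.0265) + (4.2)·(0.4876) = 2.0322.

Step 5 — scale by n: T² = 5 · 2.0322 = 10.1608.

T² ≈ 10.1608


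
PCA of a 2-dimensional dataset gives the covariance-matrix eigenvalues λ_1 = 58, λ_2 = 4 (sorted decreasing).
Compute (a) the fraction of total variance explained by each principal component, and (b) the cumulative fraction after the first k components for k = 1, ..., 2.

Step 1 — total variance = trace(Sigma) = Σ λ_i = 58 + 4 = 62.

Step 2 — fraction explained by component i = λ_i / Σ λ:
  PC1: 58/62 = 0.9355
  PC2: 4/62 = 0.0645

Step 3 — cumulative fraction after k components = (λ_1 + ... + λ_k) / Σ λ:
  k = 1: 58/62 = 0.9355
  k = 2: (58 + 4)/62 = 62/62 = 1

Summary (fraction, with percent):

explained: PC1 0.9355 (93.55%), PC2 0.0645 (6.45%);  cumulative: 0.9355, 1


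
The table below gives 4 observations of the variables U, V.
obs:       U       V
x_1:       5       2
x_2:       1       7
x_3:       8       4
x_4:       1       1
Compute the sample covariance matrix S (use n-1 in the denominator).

Step 1 — column means:
  mean(U) = (5 + 1 + 8 + 1) / 4 = 15/4 = 3.75
  mean(V) = (2 + 7 + 4 + 1) / 4 = 14/4 = 3.5

Step 2 — sample covariance S[i,j] = (1/(n-1)) · Σ_k (x_{k,i} - mean_i) · (x_{k,j} - mean_j), with n-1 = 3.
  S[U,U] = ((1.25)·(1.25) + (-2.75)·(-2.75) + (4.25)·(4.25) + (-2.75)·(-2.75)) / 3 = 34.75/3 = 11.5833
  S[U,V] = ((1.25)·(-1.5) + (-2.75)·(3.5) + (4.25)·(0.5) + (-2.75)·(-2.5)) / 3 = -2.5/3 = -0.8333
  S[V,V] = ((-1.5)·(-1.5) + (3.5)·(3.5) + (0.5)·(0.5) + (-2.5)·(-2.5)) / 3 = 21/3 = 7

S is symmetric (S[j,i] = S[i,j]). Assembling:

S = [[11.5833, -0.8333],
 [-0.8333, 7]]


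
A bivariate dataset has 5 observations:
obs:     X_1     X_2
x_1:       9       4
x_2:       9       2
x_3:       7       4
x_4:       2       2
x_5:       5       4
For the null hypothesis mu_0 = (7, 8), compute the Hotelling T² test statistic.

Step 1 — sample mean vector:
  mean(X_1) = (9 + 9 + 7 + 2 + 5) / 5 = 32/5 = 6.4
  mean(X_2) = (4 + 2 + 4 + 2 + 4) / 5 = 16/5 = 3.2
  x̄ = (6.4, 3.2),  deviation x̄ - mu_0 = (6.4, 3.2) - (7, 8) = (-0.6, -4.8).

Step 2 — sample covariance matrix, S[i,j] = (1/(n-1)) · Σ_k (x_{k,i} - mean_i) · (x_{k,j} - mean_j), divisor n-1 = 4:
  S[X_1,X_1] = ((2.6)·(2.6) + (2.6)·(2.6) + (0.6)·(0.6) + (-4.4)·(-4.4) + (-1.4)·(-1.4)) / 4 = 35.2/4 = 8.8
  S[X_1,X_2] = ((2.6)·(0.8) + (2.6)·(-1.2) + (0.6)·(0.8) + (-4.4)·(-1.2) + (-1.4)·(0.8)) / 4 = 3.6/4 = 0.9
  S[X_2,X_2] = ((0.8)·(0.8) + (-1.2)·(-1.2) + (0.8)·(0.8) + (-1.2)·(-1.2) + (0.8)·(0.8)) / 4 = 4.8/4 = 1.2
  S = [[8.8, 0.9],
 [0.9, 1.2]].

Step 3 — invert S. det(S) = 8.8·1.2 - (0.9)² = 9.75.
  S^{-1} = (1/det) · [[d, -b], [-b, a]] = [[0.1231, -0.0923],
 [-0.0923, 0.9026]].

Step 4 — quadratic form (x̄ - mu_0)^T · S^{-1} · (x̄ - mu_0):
  S^{-1} · (x̄ - mu_0) = (0.3692, -4.2769),
  (x̄ - mu_0)^T · [...] = (-0.6)·(0.3692) + (-4.8)·(-4.2769) = 20.3077.

Step 5 — scale by n: T² = 5 · 20.3077 = 101.5385.

T² ≈ 101.5385


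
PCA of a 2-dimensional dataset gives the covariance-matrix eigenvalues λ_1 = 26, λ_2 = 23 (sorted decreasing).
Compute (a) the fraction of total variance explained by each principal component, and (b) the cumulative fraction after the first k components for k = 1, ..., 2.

Step 1 — total variance = trace(Sigma) = Σ λ_i = 26 + 23 = 49.

Step 2 — fraction explained by component i = λ_i / Σ λ:
  PC1: 26/49 = 0.5306
  PC2: 23/49 = 0.4694

Step 3 — cumulative fraction after k components = (λ_1 + ... + λ_k) / Σ λ:
  k = 1: 26/49 = 0.5306
  k = 2: (26 + 23)/49 = 49/49 = 1

Summary (fraction, with percent):

explained: PC1 0.5306 (53.06%), PC2 0.4694 (46.94%);  cumulative: 0.5306, 1


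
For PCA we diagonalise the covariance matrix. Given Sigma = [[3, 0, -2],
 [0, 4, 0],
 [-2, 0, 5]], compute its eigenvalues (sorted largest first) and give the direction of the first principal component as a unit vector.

Step 1 — characteristic polynomial p(λ) = det(λI - Sigma) = λ³ - tr·λ² + c_1·λ - det, where tr = trace, c_1 = sum of the principal 2×2 minors, det = det(Sigma):
  tr = 3 + 4 + 5 = 12,
  c_1 = (3·4 - (0)²) + (3·5 - (-2)²) + (4·5 - (0)²) = 12 + 11 + 20 = 43,
  det = 3·(4·5 - (0)²) - (0)·((0)·5 - (0)·(-2)) + (-2)·((0)·(0) - 4·(-2)) = 3·(20) - (0)·(0) + (-2)·(8) = 44.
  So p(λ) = λ³ - 12λ² + 43λ - 44.
Step 2 — look for an integer root (rational root theorem: any rational root is an integer divisor of 44). Testing λ = 4:
  p(4) = 64 - 192 + 172 - 44 = 0  ✓
  Dividing out (λ - 4): p(λ) = (λ - 4)(λ² - 8λ + 11).
Step 3 — remaining eigenvalues from the quadratic λ² - 8λ + 11 = 0:
  Δ = 8² - 4·11 = 64 - 44 = 20,  λ = (8 ± √20)/2 = (8 ± 4.4721)/2 ≈ 6.2361 or 1.7639.
  Sorted: λ_1 = 6.2361,  λ_2 = 4,  λ_3 = 1.7639  (check: sum = 12 = tr ✓).

Step 4 — unit eigenvector for λ_1 ≈ 6.2361: v spans the null space of (Sigma - λ_1 I), whose rows are
  r_1 = (-3.2361, 0, -2),  r_2 = (0, -2.2361, 0),  r_3 = (-2, 0, -1.2361).
  v is orthogonal to every row, so take v ∝ r_1 × r_2 = ((0)·(0) - (-2)·(-2.2361), (-2)·(0) - (-3.2361)·(0), (-3.2361)·(-2.2361) - (0)·(0)) ≈ (-4.4721, 0, 7.2361).
  Rescale (multiply by -1 so the first nonzero entry is positive): u = (4.4721, 0, -7.2361).
  ||u|| = √((4.4721)² + (0)² + (-7.2361)²) = √(72.3607) ≈ 8.5065,  v_1 = u/||u|| ≈ (0.5257, 0, -0.8507) (||v_1|| = 1).

λ_1 = 6.2361,  λ_2 = 4,  λ_3 = 1.7639;  v_1 ≈ (0.5257, 0, -0.8507)


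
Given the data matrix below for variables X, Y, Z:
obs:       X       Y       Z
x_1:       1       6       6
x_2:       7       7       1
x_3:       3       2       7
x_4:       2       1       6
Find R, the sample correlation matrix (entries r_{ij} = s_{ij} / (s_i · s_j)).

Step 1 — column means:
  mean(X) = (1 + 7 + 3 + 2) / 4 = 13/4 = 3.25
  mean(Y) = (6 + 7 + 2 + 1) / 4 = 16/4 = 4
  mean(Z) = (6 + 1 + 7 + 6) / 4 = 20/4 = 5

Step 2 — sample variances and covariances s[i,j] = (1/(n-1)) · Σ_k (x_{k,i} - mean_i) · (x_{k,j} - mean_j), with n-1 = 3:
  s[X,X] = ((-2.25)·(-2.25) + (3.75)·(3.75) + (-0.25)·(-0.25) + (-1.25)·(-1.25)) / 3 = 20.75/3 = 6.9167
  s[X,Y] = ((-2.25)·(2) + (3.75)·(3) + (-0.25)·(-2) + (-1.25)·(-3)) / 3 = 11/3 = 3.6667
  s[X,Z] = ((-2.25)·(1) + (3.75)·(-4) + (-0.25)·(2) + (-1.25)·(1)) / 3 = -19/3 = -6.3333
  s[Y,Y] = ((2)·(2) + (3)·(3) + (-2)·(-2) + (-3)·(-3)) / 3 = 26/3 = 8.6667
  s[Y,Z] = ((2)·(1) + (3)·(-4) + (-2)·(2) + (-3)·(1)) / 3 = -17/3 = -5.6667
  s[Z,Z] = ((1)·(1) + (-4)·(-4) + (2)·(2) + (1)·(1)) / 3 = 22/3 = 7.3333
  Sample standard deviations s_i = √(s[i,i]):
  s(X) = √(6.9167) = 2.63
  s(Y) = √(8.6667) = 2.9439
  s(Z) = √(7.3333) = 2.708

Step 3 — r_{ij} = s_{ij} / (s_i · s_j):
  r[X,X] = 1 (diagonal).
  r[X,Y] = 3.6667 / (2.63 · 2.9439) = 3.6667 / 7.7424 = 0.4736
  r[X,Z] = -6.3333 / (2.63 · 2.708) = -6.3333 / 7.122 = -0.8893
  r[Y,Y] = 1 (diagonal).
  r[Y,Z] = -5.6667 / (2.9439 · 2.708) = -5.6667 / 7.9722 = -0.7108
  r[Z,Z] = 1 (diagonal).

R is symmetric with unit diagonal. Assembling:

R = [[1, 0.4736, -0.8893],
 [0.4736, 1, -0.7108],
 [-0.8893, -0.7108, 1]]


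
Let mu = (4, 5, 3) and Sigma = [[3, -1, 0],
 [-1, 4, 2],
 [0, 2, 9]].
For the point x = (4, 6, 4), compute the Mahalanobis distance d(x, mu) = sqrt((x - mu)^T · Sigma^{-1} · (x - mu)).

Step 1 — centre the observation: (x - mu) = (0, 1, 1).

Step 2 — invert Sigma (cofactor / det for 3×3, or solve directly):
  Sigma^{-1} = [[0.3678, 0.1034, -0.023],
 [0.1034, 0.3103, -0.069],
 [-0.023, -0.069, 0.1264]].

Step 3 — form the quadratic (x - mu)^T · Sigma^{-1} · (x - mu):
  Sigma^{-1} · (x - mu) = (0.0805, 0.2414, 0.0575).
  (x - mu)^T · [Sigma^{-1} · (x - mu)] = (0)·(0.0805) + (1)·(0.2414) + (1)·(0.0575) = 0.2989.

Step 4 — take square root: d = √(0.2989) ≈ 0.5467.

d(x, mu) = √(0.2989) ≈ 0.5467


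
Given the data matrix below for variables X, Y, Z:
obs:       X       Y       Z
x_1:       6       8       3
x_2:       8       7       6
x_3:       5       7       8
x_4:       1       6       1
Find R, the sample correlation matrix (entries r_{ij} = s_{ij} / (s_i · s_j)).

Step 1 — column means:
  mean(X) = (6 + 8 + 5 + 1) / 4 = 20/4 = 5
  mean(Y) = (8 + 7 + 7 + 6) / 4 = 28/4 = 7
  mean(Z) = (3 + 6 + 8 + 1) / 4 = 18/4 = 4.5

Step 2 — sample variances and covariances s[i,j] = (1/(n-1)) · Σ_k (x_{k,i} - mean_i) · (x_{k,j} - mean_j), with n-1 = 3:
  s[X,X] = ((1)·(1) + (3)·(3) + (0)·(0) + (-4)·(-4)) / 3 = 26/3 = 8.6667
  s[X,Y] = ((1)·(1) + (3)·(0) + (0)·(0) + (-4)·(-1)) / 3 = 5/3 = 1.6667
  s[X,Z] = ((1)·(-1.5) + (3)·(1.5) + (0)·(3.5) + (-4)·(-3.5)) / 3 = 17/3 = 5.6667
  s[Y,Y] = ((1)·(1) + (0)·(0) + (0)·(0) + (-1)·(-1)) / 3 = 2/3 = 0.6667
  s[Y,Z] = ((1)·(-1.5) + (0)·(1.5) + (0)·(3.5) + (-1)·(-3.5)) / 3 = 2/3 = 0.6667
  s[Z,Z] = ((-1.5)·(-1.5) + (1.5)·(1.5) + (3.5)·(3.5) + (-3.5)·(-3.5)) / 3 = 29/3 = 9.6667
  Sample standard deviations s_i = √(s[i,i]):
  s(X) = √(8.6667) = 2.9439
  s(Y) = √(0.6667) = 0.8165
  s(Z) = √(9.6667) = 3.1091

Step 3 — r_{ij} = s_{ij} / (s_i · s_j):
  r[X,X] = 1 (diagonal).
  r[X,Y] = 1.6667 / (2.9439 · 0.8165) = 1.6667 / 2.4037 = 0.6934
  r[X,Z] = 5.6667 / (2.9439 · 3.1091) = 5.6667 / 9.153 = 0.6191
  r[Y,Y] = 1 (diagonal).
  r[Y,Z] = 0.6667 / (0.8165 · 3.1091) = 0.6667 / 2.5386 = 0.2626
  r[Z,Z] = 1 (diagonal).

R is symmetric with unit diagonal. Assembling:

R = [[1, 0.6934, 0.6191],
 [0.6934, 1, 0.2626],
 [0.6191, 0.2626, 1]]


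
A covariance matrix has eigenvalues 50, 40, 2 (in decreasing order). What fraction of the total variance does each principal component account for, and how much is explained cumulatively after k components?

Step 1 — total variance = trace(Sigma) = Σ λ_i = 50 + 40 + 2 = 92.

Step 2 — fraction explained by component i = λ_i / Σ λ:
  PC1: 50/92 = 0.5435
  PC2: 40/92 = 0.4348
  PC3: 2/92 = 0.0217

Step 3 — cumulative fraction after k components = (λ_1 + ... + λ_k) / Σ λ:
  k = 1: 50/92 = 0.5435
  k = 2: (50 + 40)/92 = 90/92 = 0.9783
  k = 3: (50 + 40 + 2)/92 = 92/92 = 1

Summary (fraction, with percent):

explained: PC1 0.5435 (54.35%), PC2 0.4348 (43.48%), PC3 0.0217 (2.17%);  cumulative: 0.5435, 0.9783, 1


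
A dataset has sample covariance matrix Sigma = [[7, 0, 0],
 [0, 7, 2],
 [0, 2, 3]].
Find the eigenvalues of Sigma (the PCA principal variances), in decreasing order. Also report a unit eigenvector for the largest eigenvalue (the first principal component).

Step 1 — characteristic polynomial p(λ) = det(λI - Sigma) = λ³ - tr·λ² + c_1·λ - det, where tr = trace, c_1 = sum of the principal 2×2 minors, det = det(Sigma):
  tr = 7 + 7 + 3 = 17,
  c_1 = (7·7 - (0)²) + (7·3 - (0)²) + (7·3 - (2)²) = 49 + 21 + 17 = 87,
  det = 7·(7·3 - (2)²) - (0)·((0)·3 - (2)·(0)) + (0)·((0)·(2) - 7·(0)) = 7·(17) - (0)·(0) + (0)·(0) = 119.
  So p(λ) = λ³ - 17λ² + 87λ - 119.
Step 2 — look for an integer root (rational root theorem: any rational root is an integer divisor of 119). Testing λ = 7:
  p(7) = 343 - 833 + 609 - 119 = 0  ✓
  Dividing out (λ - 7): p(λ) = (λ - 7)(λ² - 10λ + 17).
Step 3 — remaining eigenvalues from the quadratic λ² - 10λ + 17 = 0:
  Δ = 10² - 4·17 = 100 - 68 = 32,  λ = (10 ± √32)/2 = (10 ± 5.6569)/2 ≈ 7.8284 or 2.1716.
  Sorted: λ_1 = 7.8284,  λ_2 = 7,  λ_3 = 2.1716  (check: sum = 17 = tr ✓).

Step 4 — unit eigenvector for λ_1 ≈ 7.8284: v spans the null space of (Sigma - λ_1 I), whose rows are
  r_1 = (-0.8284, 0, 0),  r_2 = (0, -0.8284, 2),  r_3 = (0, 2, -4.8284).
  v is orthogonal to every row, so take v ∝ r_1 × r_2 = ((0)·(2) - (0)·(-0.8284), (0)·(0) - (-0.8284)·(2), (-0.8284)·(-0.8284) - (0)·(0)) ≈ (0, 1.6569, 0.6863).
  Let u = (0, 1.6569, 0.6863).
  ||u|| = √((0)² + (1.6569)² + (0.6863)²) = √(3.2162) ≈ 1.7934,  v_1 = u/||u|| ≈ (0, 0.9239, 0.3827) (||v_1|| = 1).

λ_1 = 7.8284,  λ_2 = 7,  λ_3 = 2.1716;  v_1 ≈ (0, 0.9239, 0.3827)


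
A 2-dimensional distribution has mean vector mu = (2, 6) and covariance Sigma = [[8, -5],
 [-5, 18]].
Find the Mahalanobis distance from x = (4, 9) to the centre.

Step 1 — centre the observation: (x - mu) = (2, 3).

Step 2 — invert Sigma. det(Sigma) = 8·18 - (-5)² = 119.
  Sigma^{-1} = (1/det) · [[d, -b], [-b, a]] = [[0.1513, 0.042],
 [0.042, 0.0672]].

Step 3 — form the quadratic (x - mu)^T · Sigma^{-1} · (x - mu):
  Sigma^{-1} · (x - mu) = (0.4286, 0.2857).
  (x - mu)^T · [Sigma^{-1} · (x - mu)] = (2)·(0.4286) + (3)·(0.2857) = 1.7143.

Step 4 — take square root: d = √(1.7143) ≈ 1.3093.

d(x, mu) = √(1.7143) ≈ 1.3093


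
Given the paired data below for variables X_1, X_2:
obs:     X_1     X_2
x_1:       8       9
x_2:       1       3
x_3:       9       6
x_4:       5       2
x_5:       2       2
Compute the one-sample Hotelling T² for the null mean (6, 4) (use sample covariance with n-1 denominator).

Step 1 — sample mean vector:
  mean(X_1) = (8 + 1 + 9 + 5 + 2) / 5 = 25/5 = 5
  mean(X_2) = (9 + 3 + 6 + 2 + 2) / 5 = 22/5 = 4.4
  x̄ = (5, 4.4),  deviation x̄ - mu_0 = (5, 4.4) - (6, 4) = (-1, 0.4).

Step 2 — sample covariance matrix, S[i,j] = (1/(n-1)) · Σ_k (x_{k,i} - mean_i) · (x_{k,j} - mean_j), divisor n-1 = 4:
  S[X_1,X_1] = ((3)·(3) + (-4)·(-4) + (4)·(4) + (0)·(0) + (-3)·(-3)) / 4 = 50/4 = 12.5
  S[X_1,X_2] = ((3)·(4.6) + (-4)·(-1.4) + (4)·(1.6) + (0)·(-2.4) + (-3)·(-2.4)) / 4 = 33/4 = 8.25
  S[X_2,X_2] = ((4.6)·(4.6) + (-1.4)·(-1.4) + (1.6)·(1.6) + (-2.4)·(-2.4) + (-2.4)·(-2.4)) / 4 = 37.2/4 = 9.3
  S = [[12.5, 8.25],
 [8.25, 9.3]].

Step 3 — invert S. det(S) = 12.5·9.3 - (8.25)² = 48.1875.
  S^{-1} = (1/det) · [[d, -b], [-b, a]] = [[0.193, -0.1712],
 [-0.1712, 0.2594]].

Step 4 — quadratic form (x̄ - mu_0)^T · S^{-1} · (x̄ - mu_0):
  S^{-1} · (x̄ - mu_0) = (-0.2615, 0.275),
  (x̄ - mu_0)^T · [...] = (-1)·(-0.2615) + (0.4)·(0.275) = 0.3715.

Step 5 — scale by n: T² = 5 · 0.3715 = 1.8573.

T² ≈ 1.8573
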